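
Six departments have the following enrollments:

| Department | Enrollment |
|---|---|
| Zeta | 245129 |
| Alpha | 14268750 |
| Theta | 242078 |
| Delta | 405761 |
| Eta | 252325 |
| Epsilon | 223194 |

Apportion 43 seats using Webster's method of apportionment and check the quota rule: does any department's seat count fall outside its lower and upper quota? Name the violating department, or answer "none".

Alpha

Standard quotas: Zeta 0.674, Alpha 39.237, Theta 0.666, Delta 1.116, Eta 0.694, Epsilon 0.614.
Webster allocation: Zeta 1, Alpha 38, Theta 1, Delta 1, Eta 1, Epsilon 1.
Alpha has quota 39.237 (lower 39, upper 40) but receives 38 — outside the quota interval.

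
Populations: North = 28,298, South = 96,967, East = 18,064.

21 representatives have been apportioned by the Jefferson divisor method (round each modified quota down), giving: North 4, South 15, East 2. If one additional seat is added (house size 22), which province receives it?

South

Priority for the next seat is population ÷ (current seats + 1).
Priorities: North 5659.600, South 6060.438, East 6021.333.
Highest priority: South.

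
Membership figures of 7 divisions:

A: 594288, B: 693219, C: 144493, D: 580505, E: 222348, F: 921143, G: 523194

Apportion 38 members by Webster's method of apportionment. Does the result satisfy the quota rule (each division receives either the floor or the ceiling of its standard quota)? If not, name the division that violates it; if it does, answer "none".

none

Standard quotas: A 6.138, B 7.160, C 1.492, D 5.996, E 2.296, F 9.514, G 5.404.
Webster allocation: A 6, B 7, C 2, D 6, E 2, F 10, G 5.
Every allocation lies between the lower and upper quota.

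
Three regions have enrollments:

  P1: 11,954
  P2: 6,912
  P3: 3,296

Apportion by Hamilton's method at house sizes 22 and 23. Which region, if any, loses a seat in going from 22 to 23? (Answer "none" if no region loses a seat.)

none

At 22 seats: P1 12, P2 7, P3 3.
At 23 seats: P1 12, P2 7, P3 4.
No region's allocation decreased.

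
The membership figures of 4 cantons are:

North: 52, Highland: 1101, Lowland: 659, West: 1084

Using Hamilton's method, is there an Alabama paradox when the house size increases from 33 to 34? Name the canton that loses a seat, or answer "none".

At 33 seats: North 1, Highland 13, Lowland 7, West 12.
At 34 seats: North 0, Highland 13, Lowland 8, West 13.
North drops from 1 to 0.

North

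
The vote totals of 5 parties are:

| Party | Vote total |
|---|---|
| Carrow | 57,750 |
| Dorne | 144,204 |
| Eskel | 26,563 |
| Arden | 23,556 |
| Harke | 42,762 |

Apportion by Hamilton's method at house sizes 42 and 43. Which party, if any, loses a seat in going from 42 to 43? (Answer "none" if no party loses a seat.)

none

At 42 seats: Carrow 8, Dorne 21, Eskel 4, Arden 3, Harke 6.
At 43 seats: Carrow 8, Dorne 21, Eskel 4, Arden 4, Harke 6.
No party's allocation decreased.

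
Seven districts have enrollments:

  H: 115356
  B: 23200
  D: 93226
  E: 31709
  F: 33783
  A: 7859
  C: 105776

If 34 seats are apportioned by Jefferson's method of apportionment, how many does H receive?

10

Standard divisor 410909/34 ≈ 12085.559; standard quotas: H 9.545, B 1.920, D 7.714, E 2.624, F 2.795, A 0.650, C 8.752.
Rounding down gives 9, 1, 7, 2, 2, 0, 8 = 29 seats, so the divisor must be adjusted.
With modified divisor 10900: modified quotas H 10.583, B 2.128, D 8.553, E 2.909, F 3.099, A 0.721, C 9.704.
Rounding down: H 10, B 2, D 8, E 2, F 3, A 0, C 9 (total 34).
H receives 10.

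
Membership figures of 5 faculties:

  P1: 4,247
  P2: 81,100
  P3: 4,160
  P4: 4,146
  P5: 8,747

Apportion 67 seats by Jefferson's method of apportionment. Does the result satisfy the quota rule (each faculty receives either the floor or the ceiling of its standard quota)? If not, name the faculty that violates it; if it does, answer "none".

P2

Standard quotas: P1 2.779, P2 53.063, P3 2.722, P4 2.713, P5 5.723.
Jefferson allocation: P1 2, P2 55, P3 2, P4 2, P5 6.
P2 has quota 53.063 (lower 53, upper 54) but receives 55 — outside the quota interval.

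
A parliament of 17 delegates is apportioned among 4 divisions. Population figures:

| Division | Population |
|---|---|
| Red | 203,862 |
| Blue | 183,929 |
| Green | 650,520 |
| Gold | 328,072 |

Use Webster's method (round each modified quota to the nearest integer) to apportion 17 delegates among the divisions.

Standard divisor 1366383/17 ≈ 80375.471; standard quotas: Red 2.536, Blue 2.288, Green 8.094, Gold 4.082.
Rounding to the nearest integer gives Red 3, Blue 2, Green 8, Gold 4 — total 17, matching the house size, so no adjustment is needed.

Red: 3, Blue: 2, Green: 8, Gold: 4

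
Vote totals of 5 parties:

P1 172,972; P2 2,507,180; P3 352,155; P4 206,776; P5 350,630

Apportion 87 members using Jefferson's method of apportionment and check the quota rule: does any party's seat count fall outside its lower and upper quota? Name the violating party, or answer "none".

Standard quotas: P1 4.192, P2 60.764, P3 8.535, P4 5.011, P5 8.498.
Jefferson allocation: P1 4, P2 62, P3 8, P4 5, P5 8.
P2 has quota 60.764 (lower 60, upper 61) but receives 62 — outside the quota interval.

P2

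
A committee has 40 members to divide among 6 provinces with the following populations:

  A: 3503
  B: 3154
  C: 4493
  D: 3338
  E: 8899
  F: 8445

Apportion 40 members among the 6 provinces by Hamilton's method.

A 4; B 4; C 6; D 4; E 11; F 11

The standard divisor is 31832/40 ≈ 795.8.
Standard quotas: A 4.4019, B 3.9633, C 5.6459, D 4.1945, E 11.1825, F 10.6120.
Lower quotas: A 4, B 3, C 5, D 4, E 11, F 10 (sum 37, leaving 3 seats).
Remainders in descending order: B 0.9633, C 0.6459, F 0.6120, A 0.4019, D 0.1945, E 0.1825.
Largest remainders: B, C, F receive the extra seats.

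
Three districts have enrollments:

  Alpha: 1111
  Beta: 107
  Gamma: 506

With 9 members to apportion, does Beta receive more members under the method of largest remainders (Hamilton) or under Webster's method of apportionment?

Webster

Hamilton: Alpha 6, Beta 0, Gamma 3.
Webster: Alpha 5, Beta 1, Gamma 3.
Beta gets 0 under Hamilton and 1 under Webster.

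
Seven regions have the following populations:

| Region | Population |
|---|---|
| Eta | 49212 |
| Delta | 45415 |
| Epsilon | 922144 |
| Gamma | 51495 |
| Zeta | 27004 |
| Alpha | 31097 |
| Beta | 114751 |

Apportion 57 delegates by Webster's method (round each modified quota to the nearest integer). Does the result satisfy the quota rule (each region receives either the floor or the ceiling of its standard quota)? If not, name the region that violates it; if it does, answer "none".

Epsilon

Standard quotas: Eta 2.260, Delta 2.086, Epsilon 42.351, Gamma 2.365, Zeta 1.240, Alpha 1.428, Beta 5.270.
Webster allocation: Eta 2, Delta 2, Epsilon 44, Gamma 2, Zeta 1, Alpha 1, Beta 5.
Epsilon has quota 42.351 (lower 42, upper 43) but receives 44 — outside the quota interval.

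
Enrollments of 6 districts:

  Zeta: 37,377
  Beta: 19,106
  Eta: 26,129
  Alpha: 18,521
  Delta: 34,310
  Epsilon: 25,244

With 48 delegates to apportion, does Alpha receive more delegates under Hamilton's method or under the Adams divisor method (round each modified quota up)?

Hamilton: Zeta 11, Beta 6, Eta 8, Alpha 5, Delta 10, Epsilon 8.
Adams: Zeta 11, Beta 6, Eta 8, Alpha 6, Delta 10, Epsilon 7.
Alpha gets 5 under Hamilton and 6 under Adams.

Adams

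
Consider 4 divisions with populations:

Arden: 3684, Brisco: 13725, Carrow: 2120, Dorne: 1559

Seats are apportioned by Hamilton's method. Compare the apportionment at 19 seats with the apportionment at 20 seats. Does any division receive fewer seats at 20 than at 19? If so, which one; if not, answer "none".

Dorne

At 19 seats: Arden 3, Brisco 12, Carrow 2, Dorne 2.
At 20 seats: Arden 4, Brisco 13, Carrow 2, Dorne 1.
Dorne drops from 2 to 1.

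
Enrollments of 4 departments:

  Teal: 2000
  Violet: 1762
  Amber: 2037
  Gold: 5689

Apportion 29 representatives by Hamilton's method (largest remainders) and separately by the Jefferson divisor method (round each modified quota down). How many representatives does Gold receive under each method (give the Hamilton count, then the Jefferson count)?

14 and 15

Hamilton: Teal 5, Violet 5, Amber 5, Gold 14.
Jefferson: Teal 5, Violet 4, Amber 5, Gold 15.
Gold gets 14 under Hamilton and 15 under Jefferson.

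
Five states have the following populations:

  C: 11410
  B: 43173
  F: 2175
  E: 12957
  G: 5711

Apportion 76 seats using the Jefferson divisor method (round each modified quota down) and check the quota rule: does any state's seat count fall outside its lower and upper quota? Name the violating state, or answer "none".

Standard quotas: C 11.497, B 43.502, F 2.192, E 13.056, G 5.754.
Jefferson allocation: C 11, B 45, F 2, E 13, G 5.
B has quota 43.502 (lower 43, upper 44) but receives 45 — outside the quota interval.

B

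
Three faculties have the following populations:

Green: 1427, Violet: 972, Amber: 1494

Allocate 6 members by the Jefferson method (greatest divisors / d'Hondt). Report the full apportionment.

Standard divisor 3893/6 ≈ 648.833; standard quotas: Green 2.199, Violet 1.498, Amber 2.303.
Rounding down gives 2, 1, 2 = 5 seats, so the divisor must be adjusted.
With modified divisor 492: modified quotas Green 2.900, Violet 1.976, Amber 3.037.
Rounding down: Green 2, Violet 1, Amber 3 (total 6).

Green: 2, Violet: 1, Amber: 3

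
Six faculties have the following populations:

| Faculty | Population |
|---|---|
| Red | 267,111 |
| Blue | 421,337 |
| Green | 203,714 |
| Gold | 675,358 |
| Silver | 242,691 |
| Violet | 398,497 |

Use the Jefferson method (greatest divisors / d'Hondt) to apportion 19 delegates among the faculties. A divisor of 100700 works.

Red 2, Blue 4, Green 2, Gold 6, Silver 2, Violet 3

With modified divisor 100700: modified quotas Red 2.653, Blue 4.184, Green 2.023, Gold 6.707, Silver 2.410, Violet 3.957.
Rounding down: Red 2, Blue 4, Green 2, Gold 6, Silver 2, Violet 3 (total 19).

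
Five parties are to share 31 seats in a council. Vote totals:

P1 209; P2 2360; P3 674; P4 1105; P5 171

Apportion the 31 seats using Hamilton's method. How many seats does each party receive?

The standard divisor is 4519/31 ≈ 145.774.
Standard quotas: P1 1.434, P2 16.189, P3 4.624, P4 7.580, P5 1.173.
Lower quotas: P1 1, P2 16, P3 4, P4 7, P5 1 (sum 29, leaving 2 seats).
Remainders in descending order: P3 0.624, P4 0.580, P1 0.434, P2 0.189, P5 0.173.
The surplus seats go to P3, P4.

P1=1, P2=16, P3=5, P4=8, P5=1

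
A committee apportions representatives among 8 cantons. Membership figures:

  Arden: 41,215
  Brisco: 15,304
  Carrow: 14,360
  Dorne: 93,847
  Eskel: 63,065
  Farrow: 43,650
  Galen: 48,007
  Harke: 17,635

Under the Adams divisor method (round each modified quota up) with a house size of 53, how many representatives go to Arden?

Standard divisor 337083/53 ≈ 6360.057; standard quotas: Arden 6.480, Brisco 2.406, Carrow 2.258, Dorne 14.756, Eskel 9.916, Farrow 6.863, Galen 7.548, Harke 2.773.
Rounding up gives 7, 3, 3, 15, 10, 7, 8, 3 = 56 seats, so the divisor must be adjusted.
With modified divisor 6900: modified quotas Arden 5.973, Brisco 2.218, Carrow 2.081, Dorne 13.601, Eskel 9.140, Farrow 6.326, Galen 6.958, Harke 2.556.
Rounding up: Arden 6, Brisco 3, Carrow 3, Dorne 14, Eskel 10, Farrow 7, Galen 7, Harke 3 (total 53).
Arden receives 6.

6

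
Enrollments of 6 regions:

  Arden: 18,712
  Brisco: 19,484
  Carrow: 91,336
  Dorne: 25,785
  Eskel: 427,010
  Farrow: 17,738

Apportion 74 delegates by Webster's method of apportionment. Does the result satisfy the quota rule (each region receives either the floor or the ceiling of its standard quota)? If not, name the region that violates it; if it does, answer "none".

Standard quotas: Arden 2.308, Brisco 2.403, Carrow 11.264, Dorne 3.180, Eskel 52.659, Farrow 2.187.
Webster allocation: Arden 2, Brisco 2, Carrow 11, Dorne 3, Eskel 54, Farrow 2.
Eskel has quota 52.659 (lower 52, upper 53) but receives 54 — outside the quota interval.

Eskel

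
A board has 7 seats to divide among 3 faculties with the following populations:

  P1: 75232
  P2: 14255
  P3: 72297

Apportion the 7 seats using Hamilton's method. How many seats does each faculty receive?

Total 161784; standard divisor 161784/7 = 23112.
Standard quotas: P1 3.2551, P2 0.6168, P3 3.1281.
Lower quotas: P1 3, P2 0, P3 3 (sum 6, leaving 1 seat).
Remainders in descending order: P2 0.6168, P1 0.2551, P3 0.1281.
Largest remainder: P2 receives the extra seat.

P1 3; P2 1; P3 3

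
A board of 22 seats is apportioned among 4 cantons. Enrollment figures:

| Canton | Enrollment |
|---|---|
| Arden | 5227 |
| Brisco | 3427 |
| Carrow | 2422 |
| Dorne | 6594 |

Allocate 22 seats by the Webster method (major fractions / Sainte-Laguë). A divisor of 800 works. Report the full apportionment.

Arden 7; Brisco 4; Carrow 3; Dorne 8

With modified divisor 800: modified quotas Arden 6.534, Brisco 4.284, Carrow 3.027, Dorne 8.242.
Rounding to the nearest integer: Arden 7, Brisco 4, Carrow 3, Dorne 8 (total 22).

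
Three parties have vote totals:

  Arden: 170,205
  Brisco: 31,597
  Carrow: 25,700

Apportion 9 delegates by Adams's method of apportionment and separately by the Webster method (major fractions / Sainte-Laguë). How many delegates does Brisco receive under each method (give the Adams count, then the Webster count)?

Adams: Arden 6, Brisco 2, Carrow 1.
Webster: Arden 7, Brisco 1, Carrow 1.
Brisco gets 2 under Adams and 1 under Webster.

2 and 1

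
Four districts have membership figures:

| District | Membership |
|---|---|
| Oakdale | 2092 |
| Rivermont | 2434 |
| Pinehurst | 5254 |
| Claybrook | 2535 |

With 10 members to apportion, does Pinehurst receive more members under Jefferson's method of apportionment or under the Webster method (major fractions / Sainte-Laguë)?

Jefferson: Oakdale 1, Rivermont 2, Pinehurst 5, Claybrook 2.
Webster: Oakdale 2, Rivermont 2, Pinehurst 4, Claybrook 2.
Pinehurst gets 5 under Jefferson and 4 under Webster.

Jefferson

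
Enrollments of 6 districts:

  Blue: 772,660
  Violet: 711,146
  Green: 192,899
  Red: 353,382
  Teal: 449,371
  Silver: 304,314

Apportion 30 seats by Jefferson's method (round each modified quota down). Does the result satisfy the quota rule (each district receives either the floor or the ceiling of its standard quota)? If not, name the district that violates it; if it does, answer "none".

none

Standard quotas: Blue 8.327, Violet 7.664, Green 2.079, Red 3.808, Teal 4.843, Silver 3.280.
Jefferson allocation: Blue 8, Violet 8, Green 2, Red 4, Teal 5, Silver 3.
Every allocation lies between the lower and upper quota.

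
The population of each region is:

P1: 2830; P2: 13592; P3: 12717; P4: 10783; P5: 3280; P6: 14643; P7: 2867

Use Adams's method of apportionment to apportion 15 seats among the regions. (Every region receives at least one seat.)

Standard divisor 60712/15 ≈ 4047.467; standard quotas: P1 0.699, P2 3.358, P3 3.142, P4 2.664, P5 0.810, P6 3.618, P7 0.708.
Rounding up gives 1, 4, 4, 3, 1, 4, 1 = 18 seats, so the divisor must be adjusted.
With modified divisor 5100: modified quotas P1 0.555, P2 2.665, P3 2.494, P4 2.114, P5 0.643, P6 2.871, P7 0.562.
Rounding up: P1 1, P2 3, P3 3, P4 3, P5 1, P6 3, P7 1 (total 15).

P1: 1; P2: 3; P3: 3; P4: 3; P5: 1; P6: 3; P7: 1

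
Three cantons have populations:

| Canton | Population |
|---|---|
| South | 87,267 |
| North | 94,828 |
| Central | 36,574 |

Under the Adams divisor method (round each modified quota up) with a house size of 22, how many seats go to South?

9

Standard divisor 218669/22 ≈ 9939.5; standard quotas: South 8.780, North 9.541, Central 3.680.
Rounding up gives 9, 10, 4 = 23 seats, so the divisor must be adjusted.
With modified divisor 10700: modified quotas South 8.156, North 8.862, Central 3.418.
Rounding up: South 9, North 9, Central 4 (total 22).
South receives 9.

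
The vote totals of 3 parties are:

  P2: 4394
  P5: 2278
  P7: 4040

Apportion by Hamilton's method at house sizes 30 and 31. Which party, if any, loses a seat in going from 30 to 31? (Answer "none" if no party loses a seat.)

P5

At 30 seats: P2 12, P5 7, P7 11.
At 31 seats: P2 13, P5 6, P7 12.
P5 drops from 7 to 6.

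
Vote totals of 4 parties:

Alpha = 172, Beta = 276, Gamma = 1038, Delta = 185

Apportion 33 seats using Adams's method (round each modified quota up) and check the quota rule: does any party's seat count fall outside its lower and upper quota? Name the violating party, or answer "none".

Standard quotas: Alpha 3.397, Beta 5.451, Gamma 20.499, Delta 3.654.
Adams allocation: Alpha 4, Beta 6, Gamma 19, Delta 4.
Gamma has quota 20.499 (lower 20, upper 21) but receives 19 — outside the quota interval.

Gamma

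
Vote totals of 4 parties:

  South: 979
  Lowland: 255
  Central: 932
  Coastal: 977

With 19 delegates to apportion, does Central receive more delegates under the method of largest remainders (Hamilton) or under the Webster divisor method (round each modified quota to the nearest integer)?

Hamilton: South 6, Lowland 1, Central 6, Coastal 6.
Webster: South 6, Lowland 2, Central 5, Coastal 6.
Central gets 6 under Hamilton and 5 under Webster.

Hamilton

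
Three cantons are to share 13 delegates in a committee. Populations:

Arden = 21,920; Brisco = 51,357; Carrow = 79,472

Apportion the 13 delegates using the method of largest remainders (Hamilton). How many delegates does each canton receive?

Arden 2, Brisco 4, Carrow 7

Standard divisor: 152749 ÷ 13 ≈ 11749.923.
Standard quotas: Arden 1.8655, Brisco 4.3708, Carrow 6.7636.
Lower quotas: Arden 1, Brisco 4, Carrow 6 (sum 11, leaving 2 seats).
Remainders in descending order: Arden 0.8655, Carrow 0.7636, Brisco 0.3708.
The surplus seats go to Arden, Carrow.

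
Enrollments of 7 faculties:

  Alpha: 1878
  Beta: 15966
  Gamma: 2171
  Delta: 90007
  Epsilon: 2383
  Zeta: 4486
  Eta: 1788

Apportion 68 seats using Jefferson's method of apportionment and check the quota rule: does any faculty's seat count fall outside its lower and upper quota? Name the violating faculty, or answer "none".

Standard quotas: Alpha 1.076, Beta 9.148, Gamma 1.244, Delta 51.572, Epsilon 1.365, Zeta 2.570, Eta 1.024.
Jefferson allocation: Alpha 1, Beta 9, Gamma 1, Delta 53, Epsilon 1, Zeta 2, Eta 1.
Delta has quota 51.572 (lower 51, upper 52) but receives 53 — outside the quota interval.

Delta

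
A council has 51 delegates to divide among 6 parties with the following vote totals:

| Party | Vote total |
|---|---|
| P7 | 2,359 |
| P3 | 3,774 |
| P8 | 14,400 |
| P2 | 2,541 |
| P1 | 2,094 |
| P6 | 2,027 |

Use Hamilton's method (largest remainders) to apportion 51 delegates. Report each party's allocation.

P7 4, P3 7, P8 27, P2 5, P1 4, P6 4

Standard divisor: 27195 ÷ 51 ≈ 533.235.
Standard quotas: P7 4.4239, P3 7.0776, P8 27.0050, P2 4.7653, P1 3.9270, P6 3.8013.
Lower quotas: P7 4, P3 7, P8 27, P2 4, P1 3, P6 3 (sum 48, leaving 3 seats).
Remainders in descending order: P1 0.9270, P6 0.8013, P2 0.7653, P7 0.4239, P3 0.0776, P8 0.0050.
Largest remainders: P1, P6, P2 receive the extra seats.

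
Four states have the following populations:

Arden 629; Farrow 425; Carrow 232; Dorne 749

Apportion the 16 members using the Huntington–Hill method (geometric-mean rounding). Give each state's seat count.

With divisor 130: modified quotas Arden 4.838, Farrow 3.269, Carrow 1.785, Dorne 5.762.
Geometric-mean thresholds: Arden √(4·5)=4.472, Farrow √(3·4)=3.464, Carrow √(1·2)=1.414, Dorne √(5·6)=5.477.
Each quota rounded against its threshold gives Arden 5, Farrow 3, Carrow 2, Dorne 6 (total 16).

Arden 5, Farrow 3, Carrow 2, Dorne 6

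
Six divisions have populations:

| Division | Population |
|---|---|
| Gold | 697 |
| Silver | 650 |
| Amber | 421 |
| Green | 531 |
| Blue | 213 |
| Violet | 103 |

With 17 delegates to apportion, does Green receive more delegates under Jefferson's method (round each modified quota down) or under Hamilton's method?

Jefferson

Jefferson: Gold 5, Silver 4, Amber 3, Green 4, Blue 1, Violet 0.
Hamilton: Gold 5, Silver 4, Amber 3, Green 3, Blue 1, Violet 1.
Green gets 4 under Jefferson and 3 under Hamilton.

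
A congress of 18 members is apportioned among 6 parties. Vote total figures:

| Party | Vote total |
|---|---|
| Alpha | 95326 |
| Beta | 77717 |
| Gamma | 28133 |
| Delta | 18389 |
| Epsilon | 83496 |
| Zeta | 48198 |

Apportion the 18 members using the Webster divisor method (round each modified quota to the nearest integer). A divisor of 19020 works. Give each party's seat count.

Alpha 5, Beta 4, Gamma 1, Delta 1, Epsilon 4, Zeta 3

With modified divisor 19020: modified quotas Alpha 5.012, Beta 4.086, Gamma 1.479, Delta 0.967, Epsilon 4.390, Zeta 2.534.
Rounding to the nearest integer: Alpha 5, Beta 4, Gamma 1, Delta 1, Epsilon 4, Zeta 3 (total 18).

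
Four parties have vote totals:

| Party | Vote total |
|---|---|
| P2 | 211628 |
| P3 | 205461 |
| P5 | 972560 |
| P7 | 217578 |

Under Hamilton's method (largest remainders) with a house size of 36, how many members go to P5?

22

Total 1607227; standard divisor 1607227/36 ≈ 44645.194.
Standard quotas: P2 4.7402, P3 4.6021, P5 21.7842, P7 4.8735.
Lower quotas: P2 4, P3 4, P5 21, P7 4 (sum 33, leaving 3 seats).
Remainders in descending order: P7 0.8735, P5 0.7842, P2 0.7402, P3 0.6021.
Largest remainders: P7, P5, P2 receive the extra seats.
P5 receives 22.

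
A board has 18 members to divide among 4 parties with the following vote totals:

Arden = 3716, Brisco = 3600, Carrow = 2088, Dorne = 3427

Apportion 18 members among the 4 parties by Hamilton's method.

Arden 5; Brisco 5; Carrow 3; Dorne 5

Standard divisor: 12831 ÷ 18 ≈ 712.833.
Standard quotas: Arden 5.213, Brisco 5.050, Carrow 2.929, Dorne 4.808.
Lower quotas: Arden 5, Brisco 5, Carrow 2, Dorne 4 (sum 16, leaving 2 seats).
Remainders in descending order: Carrow 0.929, Dorne 0.808, Arden 0.213, Brisco 0.050.
The surplus seats go to Carrow, Dorne.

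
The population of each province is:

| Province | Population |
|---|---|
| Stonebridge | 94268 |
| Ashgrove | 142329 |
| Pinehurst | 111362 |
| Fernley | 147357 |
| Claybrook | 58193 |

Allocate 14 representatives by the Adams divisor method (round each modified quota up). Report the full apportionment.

Stonebridge 2; Ashgrove 3; Pinehurst 3; Fernley 4; Claybrook 2

Standard divisor 553509/14 ≈ 39536.357; standard quotas: Stonebridge 2.384, Ashgrove 3.600, Pinehurst 2.817, Fernley 3.727, Claybrook 1.472.
Rounding up gives 3, 4, 3, 4, 2 = 16 seats, so the divisor must be adjusted.
With modified divisor 48300: modified quotas Stonebridge 1.952, Ashgrove 2.947, Pinehurst 2.306, Fernley 3.051, Claybrook 1.205.
Rounding up: Stonebridge 2, Ashgrove 3, Pinehurst 3, Fernley 4, Claybrook 2 (total 14).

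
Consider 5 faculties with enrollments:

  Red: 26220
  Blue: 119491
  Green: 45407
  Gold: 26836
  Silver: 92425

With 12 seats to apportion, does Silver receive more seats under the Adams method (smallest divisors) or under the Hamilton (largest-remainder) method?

Adams: Red 1, Blue 4, Green 2, Gold 1, Silver 4.
Hamilton: Red 1, Blue 5, Green 2, Gold 1, Silver 3.
Silver gets 4 under Adams and 3 under Hamilton.

Adams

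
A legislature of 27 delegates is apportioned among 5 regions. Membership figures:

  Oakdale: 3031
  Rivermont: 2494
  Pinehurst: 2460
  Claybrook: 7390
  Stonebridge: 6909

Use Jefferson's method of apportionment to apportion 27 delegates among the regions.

Oakdale 3; Rivermont 3; Pinehurst 3; Claybrook 9; Stonebridge 9

Standard divisor 22284/27 ≈ 825.333; standard quotas: Oakdale 3.672, Rivermont 3.022, Pinehurst 2.981, Claybrook 8.954, Stonebridge 8.371.
Rounding down gives 3, 3, 2, 8, 8 = 24 seats, so the divisor must be adjusted.
With modified divisor 763: modified quotas Oakdale 3.972, Rivermont 3.269, Pinehurst 3.224, Claybrook 9.685, Stonebridge 9.055.
Rounding down: Oakdale 3, Rivermont 3, Pinehurst 3, Claybrook 9, Stonebridge 9 (total 27).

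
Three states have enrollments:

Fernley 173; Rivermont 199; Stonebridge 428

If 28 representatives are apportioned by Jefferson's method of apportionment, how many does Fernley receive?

Standard divisor 800/28 ≈ 28.571; standard quotas: Fernley 6.055, Rivermont 6.965, Stonebridge 14.980.
Rounding down gives 6, 6, 14 = 26 seats, so the divisor must be adjusted.
With modified divisor 28: modified quotas Fernley 6.179, Rivermont 7.107, Stonebridge 15.286.
Rounding down: Fernley 6, Rivermont 7, Stonebridge 15 (total 28).
Fernley receives 6.

6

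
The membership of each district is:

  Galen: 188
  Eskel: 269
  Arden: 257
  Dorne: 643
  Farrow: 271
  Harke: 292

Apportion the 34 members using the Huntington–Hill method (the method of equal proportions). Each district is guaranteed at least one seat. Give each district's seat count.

Galen=3, Eskel=5, Arden=5, Dorne=11, Farrow=5, Harke=5

With divisor 57: modified quotas Galen 3.298, Eskel 4.719, Arden 4.509, Dorne 11.281, Farrow 4.754, Harke 5.123.
Geometric-mean thresholds: Galen √(3·4)=3.464, Eskel √(4·5)=4.472, Arden √(4·5)=4.472, Dorne √(11·12)=11.489, Farrow √(4·5)=4.472, Harke √(5·6)=5.477.
Each quota rounded against its threshold gives Galen 3, Eskel 5, Arden 5, Dorne 11, Farrow 5, Harke 5 (total 34).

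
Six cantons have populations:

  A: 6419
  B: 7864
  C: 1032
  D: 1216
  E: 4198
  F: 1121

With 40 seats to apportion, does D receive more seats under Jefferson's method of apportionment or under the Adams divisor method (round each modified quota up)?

Jefferson: A 12, B 15, C 1, D 2, E 8, F 2.
Adams: A 11, B 14, C 2, D 3, E 8, F 2.
D gets 2 under Jefferson and 3 under Adams.

Adams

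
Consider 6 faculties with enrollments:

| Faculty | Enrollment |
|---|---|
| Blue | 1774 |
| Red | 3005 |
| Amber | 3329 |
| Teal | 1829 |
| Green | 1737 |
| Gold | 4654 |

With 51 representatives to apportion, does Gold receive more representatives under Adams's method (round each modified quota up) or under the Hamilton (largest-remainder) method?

Hamilton

Adams: Blue 6, Red 9, Amber 10, Teal 6, Green 6, Gold 14.
Hamilton: Blue 6, Red 9, Amber 10, Teal 6, Green 5, Gold 15.
Gold gets 14 under Adams and 15 under Hamilton.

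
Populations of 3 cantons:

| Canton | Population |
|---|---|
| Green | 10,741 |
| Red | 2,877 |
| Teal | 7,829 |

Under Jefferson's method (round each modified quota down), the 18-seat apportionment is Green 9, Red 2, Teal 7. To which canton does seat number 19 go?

Priority for the next seat is population ÷ (current seats + 1).
Priorities: Green 1074.100, Red 959.000, Teal 978.625.
Highest priority: Green.

Green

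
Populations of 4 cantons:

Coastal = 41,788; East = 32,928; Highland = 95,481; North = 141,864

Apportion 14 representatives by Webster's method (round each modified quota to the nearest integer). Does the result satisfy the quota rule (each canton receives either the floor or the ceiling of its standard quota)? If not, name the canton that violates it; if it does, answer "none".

none

Standard quotas: Coastal 1.875, East 1.477, Highland 4.284, North 6.364.
Webster allocation: Coastal 2, East 2, Highland 4, North 6.
Every allocation lies between the lower and upper quota.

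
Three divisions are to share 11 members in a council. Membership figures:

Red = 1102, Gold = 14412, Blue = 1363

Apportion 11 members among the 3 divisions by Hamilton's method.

Red: 1, Gold: 9, Blue: 1

Standard divisor: 16877 ÷ 11 ≈ 1534.273.
Standard quotas: Red 0.7183, Gold 9.3934, Blue 0.8884.
Lower quotas: Red 0, Gold 9, Blue 0 (sum 9, leaving 2 seats).
Remainders in descending order: Blue 0.8884, Red 0.7183, Gold 0.3934.
Largest remainders: Blue, Red receive the extra seats.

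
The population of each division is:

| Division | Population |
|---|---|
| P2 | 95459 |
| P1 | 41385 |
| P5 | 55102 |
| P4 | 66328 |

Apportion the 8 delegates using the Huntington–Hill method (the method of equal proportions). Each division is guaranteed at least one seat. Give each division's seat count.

With divisor 34113: modified quotas P2 2.798, P1 1.213, P5 1.615, P4 1.944.
Geometric-mean thresholds: P2 √(2·3)=2.449, P1 √(1·2)=1.414, P5 √(1·2)=1.414, P4 √(1·2)=1.414.
Each quota rounded against its threshold gives P2 3, P1 1, P5 2, P4 2 (total 8).

P2: 3; P1: 1; P5: 2; P4: 2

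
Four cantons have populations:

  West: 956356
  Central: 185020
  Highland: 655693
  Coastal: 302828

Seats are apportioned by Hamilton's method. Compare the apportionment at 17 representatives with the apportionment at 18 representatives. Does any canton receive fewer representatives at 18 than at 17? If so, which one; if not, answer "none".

At 17 seats: West 8, Central 2, Highland 5, Coastal 2.
At 18 seats: West 8, Central 1, Highland 6, Coastal 3.
Central drops from 2 to 1.

Central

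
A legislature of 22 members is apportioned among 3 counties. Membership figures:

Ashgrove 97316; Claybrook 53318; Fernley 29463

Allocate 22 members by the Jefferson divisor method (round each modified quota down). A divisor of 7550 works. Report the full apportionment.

With modified divisor 7550: modified quotas Ashgrove 12.890, Claybrook 7.062, Fernley 3.902.
Rounding down: Ashgrove 12, Claybrook 7, Fernley 3 (total 22).

Ashgrove: 12, Claybrook: 7, Fernley: 3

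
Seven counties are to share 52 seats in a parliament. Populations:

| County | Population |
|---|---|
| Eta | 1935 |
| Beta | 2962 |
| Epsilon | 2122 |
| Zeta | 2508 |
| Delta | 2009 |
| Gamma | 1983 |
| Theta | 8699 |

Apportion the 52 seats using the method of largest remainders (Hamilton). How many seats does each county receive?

Eta=4, Beta=7, Epsilon=5, Zeta=6, Delta=5, Gamma=5, Theta=20

The standard divisor is 22218/52 ≈ 427.269.
Standard quotas: Eta 4.5288, Beta 6.9324, Epsilon 4.9664, Zeta 5.8698, Delta 4.7020, Gamma 4.6411, Theta 20.3595.
Lower quotas: Eta 4, Beta 6, Epsilon 4, Zeta 5, Delta 4, Gamma 4, Theta 20 (sum 47, leaving 5 seats).
Remainders in descending order: Epsilon 0.9664, Beta 0.9324, Zeta 0.8698, Delta 0.7020, Gamma 0.6411, Eta 0.5288, Theta 0.3595.
Largest remainders: Epsilon, Beta, Zeta, Delta, Gamma receive the extra seats.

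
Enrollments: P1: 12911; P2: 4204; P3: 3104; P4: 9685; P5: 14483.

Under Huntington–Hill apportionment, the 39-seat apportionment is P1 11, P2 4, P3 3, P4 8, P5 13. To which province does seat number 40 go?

Priority for the next seat is population ÷ (√(s·(s+1))).
Priorities: P1 1123.758, P2 940.043, P3 896.048, P4 1141.388, P5 1073.551.
Highest priority: P4.

P4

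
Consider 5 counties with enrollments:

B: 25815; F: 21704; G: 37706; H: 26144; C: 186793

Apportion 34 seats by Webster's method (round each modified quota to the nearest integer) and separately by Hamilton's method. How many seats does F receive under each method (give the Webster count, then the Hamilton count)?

2 and 3

Webster: B 3, F 2, G 4, H 3, C 22.
Hamilton: B 3, F 3, G 4, H 3, C 21.
F gets 2 under Webster and 3 under Hamilton.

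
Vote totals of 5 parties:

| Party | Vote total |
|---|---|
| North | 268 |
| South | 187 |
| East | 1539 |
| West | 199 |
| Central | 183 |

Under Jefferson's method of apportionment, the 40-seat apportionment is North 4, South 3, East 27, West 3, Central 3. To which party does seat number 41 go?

Priority for the next seat is population ÷ (current seats + 1).
Priorities: North 53.600, South 46.750, East 54.964, West 49.750, Central 45.750.
Highest priority: East.

East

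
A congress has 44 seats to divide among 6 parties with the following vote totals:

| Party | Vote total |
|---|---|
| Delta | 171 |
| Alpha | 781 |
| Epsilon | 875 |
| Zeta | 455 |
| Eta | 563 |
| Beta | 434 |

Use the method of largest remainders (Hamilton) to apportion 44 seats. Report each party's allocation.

The standard divisor is 3279/44 ≈ 74.523.
Standard quotas: Delta 2.295, Alpha 10.480, Epsilon 11.741, Zeta 6.106, Eta 7.555, Beta 5.824.
Lower quotas: Delta 2, Alpha 10, Epsilon 11, Zeta 6, Eta 7, Beta 5 (sum 41, leaving 3 seats).
Remainders in descending order: Beta 0.824, Epsilon 0.741, Eta 0.555, Alpha 0.480, Delta 0.295, Zeta 0.106.
Largest remainders: Beta, Epsilon, Eta receive the extra seats.

Delta=2, Alpha=10, Epsilon=12, Zeta=6, Eta=8, Beta=6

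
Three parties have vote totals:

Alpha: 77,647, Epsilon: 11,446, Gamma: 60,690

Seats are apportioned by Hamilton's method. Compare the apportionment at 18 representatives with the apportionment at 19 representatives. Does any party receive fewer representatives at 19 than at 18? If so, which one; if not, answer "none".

Epsilon

At 18 seats: Alpha 9, Epsilon 2, Gamma 7.
At 19 seats: Alpha 10, Epsilon 1, Gamma 8.
Epsilon drops from 2 to 1.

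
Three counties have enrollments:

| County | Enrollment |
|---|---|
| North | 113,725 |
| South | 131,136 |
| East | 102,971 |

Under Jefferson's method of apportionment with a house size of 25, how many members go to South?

Standard divisor 347832/25 ≈ 13913.28; standard quotas: North 8.174, South 9.425, East 7.401.
Rounding down gives 8, 9, 7 = 24 seats, so the divisor must be adjusted.
With modified divisor 13000: modified quotas North 8.748, South 10.087, East 7.921.
Rounding down: North 8, South 10, East 7 (total 25).
South receives 10.

10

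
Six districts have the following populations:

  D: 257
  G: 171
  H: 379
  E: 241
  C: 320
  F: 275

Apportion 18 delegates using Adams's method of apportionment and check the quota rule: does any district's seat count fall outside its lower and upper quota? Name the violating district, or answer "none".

Standard quotas: D 2.816, G 1.873, H 4.152, E 2.640, C 3.506, F 3.013.
Adams allocation: D 3, G 2, H 4, E 3, C 3, F 3.
Every allocation lies between the lower and upper quota.

none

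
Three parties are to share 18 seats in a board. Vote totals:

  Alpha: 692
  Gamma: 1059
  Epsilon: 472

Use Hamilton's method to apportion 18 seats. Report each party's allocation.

Standard divisor: 2223 ÷ 18 ≈ 123.5.
Standard quotas: Alpha 5.603, Gamma 8.575, Epsilon 3.822.
Lower quotas: Alpha 5, Gamma 8, Epsilon 3 (sum 16, leaving 2 seats).
Remainders in descending order: Epsilon 0.822, Alpha 0.603, Gamma 0.575.
The surplus seats go to Epsilon, Alpha.

Alpha=6, Gamma=8, Epsilon=4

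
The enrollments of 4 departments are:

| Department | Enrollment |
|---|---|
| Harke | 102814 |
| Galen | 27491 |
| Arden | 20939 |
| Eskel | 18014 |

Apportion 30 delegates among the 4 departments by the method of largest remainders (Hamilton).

Harke: 18, Galen: 5, Arden: 4, Eskel: 3

Total 169258; standard divisor 169258/30 ≈ 5641.933.
Standard quotas: Harke 18.2232, Galen 4.8726, Arden 3.7113, Eskel 3.1929.
Lower quotas: Harke 18, Galen 4, Arden 3, Eskel 3 (sum 28, leaving 2 seats).
Remainders in descending order: Galen 0.8726, Arden 0.7113, Harke 0.2232, Eskel 0.1929.
The surplus seats go to Galen, Arden.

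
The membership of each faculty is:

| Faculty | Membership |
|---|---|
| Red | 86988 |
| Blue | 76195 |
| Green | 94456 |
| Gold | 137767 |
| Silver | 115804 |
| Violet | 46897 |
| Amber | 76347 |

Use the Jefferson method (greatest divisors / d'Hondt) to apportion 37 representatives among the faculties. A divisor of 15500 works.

Red=5, Blue=4, Green=6, Gold=8, Silver=7, Violet=3, Amber=4

With modified divisor 15500: modified quotas Red 5.612, Blue 4.916, Green 6.094, Gold 8.888, Silver 7.471, Violet 3.026, Amber 4.926.
Rounding down: Red 5, Blue 4, Green 6, Gold 8, Silver 7, Violet 3, Amber 4 (total 37).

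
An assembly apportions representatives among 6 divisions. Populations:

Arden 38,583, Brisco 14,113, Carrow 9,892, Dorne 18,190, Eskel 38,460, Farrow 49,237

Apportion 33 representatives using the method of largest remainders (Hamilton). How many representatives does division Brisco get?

Total 168475; standard divisor 168475/33 ≈ 5105.303.
Standard quotas: Arden 7.5574, Brisco 2.7644, Carrow 1.9376, Dorne 3.5630, Eskel 7.5333, Farrow 9.6443.
Lower quotas: Arden 7, Brisco 2, Carrow 1, Dorne 3, Eskel 7, Farrow 9 (sum 29, leaving 4 seats).
Remainders in descending order: Carrow 0.9376, Brisco 0.7644, Farrow 0.6443, Dorne 0.5630, Arden 0.5574, Eskel 0.5333.
Largest remainders: Carrow, Brisco, Farrow, Dorne receive the extra seats.
Brisco receives 3.

3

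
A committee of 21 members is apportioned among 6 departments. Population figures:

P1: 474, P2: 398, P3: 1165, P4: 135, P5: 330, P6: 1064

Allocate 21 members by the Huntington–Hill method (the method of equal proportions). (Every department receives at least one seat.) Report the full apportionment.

P1: 3, P2: 2, P3: 7, P4: 1, P5: 2, P6: 6

With divisor 172: modified quotas P1 2.756, P2 2.314, P3 6.773, P4 0.785, P5 1.919, P6 6.186.
Geometric-mean thresholds: P1 √(2·3)=2.449, P2 √(2·3)=2.449, P3 √(6·7)=6.481, P4 (min 1), P5 √(1·2)=1.414, P6 √(6·7)=6.481.
Each quota rounded against its threshold gives P1 3, P2 2, P3 7, P4 1, P5 2, P6 6 (total 21).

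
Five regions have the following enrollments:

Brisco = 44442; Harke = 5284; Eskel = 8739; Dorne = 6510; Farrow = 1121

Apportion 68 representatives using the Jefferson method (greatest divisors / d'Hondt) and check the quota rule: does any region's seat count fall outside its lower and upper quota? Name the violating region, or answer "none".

Brisco

Standard quotas: Brisco 45.722, Harke 5.436, Eskel 8.991, Dorne 6.698, Farrow 1.153.
Jefferson allocation: Brisco 47, Harke 5, Eskel 9, Dorne 6, Farrow 1.
Brisco has quota 45.722 (lower 45, upper 46) but receives 47 — outside the quota interval.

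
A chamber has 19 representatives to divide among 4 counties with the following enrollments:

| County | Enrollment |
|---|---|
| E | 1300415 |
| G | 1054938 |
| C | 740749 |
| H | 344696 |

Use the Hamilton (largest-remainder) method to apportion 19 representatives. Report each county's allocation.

Total 3440798; standard divisor 3440798/19 ≈ 181094.632.
Standard quotas: E 7.1809, G 5.8253, C 4.0904, H 1.9034.
Lower quotas: E 7, G 5, C 4, H 1 (sum 17, leaving 2 seats).
Remainders in descending order: H 0.9034, G 0.8253, E 0.1809, C 0.0904.
The surplus seats go to H, G.

E: 7; G: 6; C: 4; H: 2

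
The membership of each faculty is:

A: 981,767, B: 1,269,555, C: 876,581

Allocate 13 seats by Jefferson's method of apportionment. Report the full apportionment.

A: 4, B: 5, C: 4

Standard divisor 3127903/13 ≈ 240607.923; standard quotas: A 4.080, B 5.276, C 3.643.
Rounding down gives 4, 5, 3 = 12 seats, so the divisor must be adjusted.
With modified divisor 215400: modified quotas A 4.558, B 5.894, C 4.070.
Rounding down: A 4, B 5, C 4 (total 13).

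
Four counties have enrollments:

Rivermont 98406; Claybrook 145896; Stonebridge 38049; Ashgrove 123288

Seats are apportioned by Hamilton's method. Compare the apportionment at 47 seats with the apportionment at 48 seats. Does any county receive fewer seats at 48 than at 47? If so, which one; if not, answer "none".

At 47 seats: Rivermont 11, Claybrook 17, Stonebridge 5, Ashgrove 14.
At 48 seats: Rivermont 12, Claybrook 17, Stonebridge 4, Ashgrove 15.
Stonebridge drops from 5 to 4.

Stonebridge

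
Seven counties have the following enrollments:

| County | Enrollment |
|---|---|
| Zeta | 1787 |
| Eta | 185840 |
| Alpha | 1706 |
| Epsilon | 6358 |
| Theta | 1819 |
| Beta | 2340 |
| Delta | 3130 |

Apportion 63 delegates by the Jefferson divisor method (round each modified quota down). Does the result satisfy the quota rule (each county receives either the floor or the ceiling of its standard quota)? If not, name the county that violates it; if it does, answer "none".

Standard quotas: Zeta 0.555, Eta 57.680, Alpha 0.530, Epsilon 1.973, Theta 0.565, Beta 0.726, Delta 0.971.
Jefferson allocation: Zeta 0, Eta 60, Alpha 0, Epsilon 2, Theta 0, Beta 0, Delta 1.
Eta has quota 57.680 (lower 57, upper 58) but receives 60 — outside the quota interval.

Eta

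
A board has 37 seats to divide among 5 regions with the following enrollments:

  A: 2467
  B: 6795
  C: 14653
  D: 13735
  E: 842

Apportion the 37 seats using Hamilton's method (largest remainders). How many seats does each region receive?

The standard divisor is 38492/37 ≈ 1040.324.
Standard quotas: A 2.3714, B 6.5316, C 14.0850, D 13.2026, E 0.8094.
Lower quotas: A 2, B 6, C 14, D 13, E 0 (sum 35, leaving 2 seats).
Remainders in descending order: E 0.8094, B 0.5316, A 0.3714, D 0.2026, C 0.0850.
Largest remainders: E, B receive the extra seats.

A: 2; B: 7; C: 14; D: 13; E: 1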